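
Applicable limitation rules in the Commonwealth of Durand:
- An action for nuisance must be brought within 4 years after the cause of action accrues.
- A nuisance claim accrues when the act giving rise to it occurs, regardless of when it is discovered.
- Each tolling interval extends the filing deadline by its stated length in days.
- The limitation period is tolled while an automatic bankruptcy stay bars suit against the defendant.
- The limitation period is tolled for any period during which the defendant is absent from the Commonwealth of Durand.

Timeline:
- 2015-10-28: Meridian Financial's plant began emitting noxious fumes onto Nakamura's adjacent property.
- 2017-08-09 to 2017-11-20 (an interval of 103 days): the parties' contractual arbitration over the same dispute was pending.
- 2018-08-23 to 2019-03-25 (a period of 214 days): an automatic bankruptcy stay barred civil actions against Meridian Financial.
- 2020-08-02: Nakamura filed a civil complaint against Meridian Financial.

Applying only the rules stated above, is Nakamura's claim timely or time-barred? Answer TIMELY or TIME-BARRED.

The claim accrued on 2015-10-28, when the wrongful act occurred.
The untolled deadline — 4 years after 2015-10-28 — is 2019-10-28.
The period was tolled for 214 days by the automatic bankruptcy stay (2018-08-23 to 2019-03-25), pushing the deadline to 2020-05-29.
Although a pending arbitration ran from 2017-08-09 to 2017-11-20, the stated rules do not make that a tolling event, so it is disregarded.
Filing on 2020-08-02 missed the 2020-05-29 deadline — the action is time-barred.

TIME-BARRED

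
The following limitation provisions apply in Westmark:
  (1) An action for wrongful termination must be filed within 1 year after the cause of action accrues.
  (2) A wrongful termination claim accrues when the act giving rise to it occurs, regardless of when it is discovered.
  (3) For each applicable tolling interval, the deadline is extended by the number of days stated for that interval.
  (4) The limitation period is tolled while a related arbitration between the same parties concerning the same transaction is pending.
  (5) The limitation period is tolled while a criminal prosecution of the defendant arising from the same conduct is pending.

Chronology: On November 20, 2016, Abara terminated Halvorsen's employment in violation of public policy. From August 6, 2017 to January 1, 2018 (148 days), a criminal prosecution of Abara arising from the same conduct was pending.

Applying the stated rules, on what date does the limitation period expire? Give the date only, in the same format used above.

The claim accrued on November 20, 2016, when the wrongful act occurred.
1 year from November 20, 2016 is November 20, 2017.
Because the pending criminal prosecution ran from August 6, 2017 to January 1, 2018, the deadline is extended by 148 days to April 17, 2018.

April 17, 2018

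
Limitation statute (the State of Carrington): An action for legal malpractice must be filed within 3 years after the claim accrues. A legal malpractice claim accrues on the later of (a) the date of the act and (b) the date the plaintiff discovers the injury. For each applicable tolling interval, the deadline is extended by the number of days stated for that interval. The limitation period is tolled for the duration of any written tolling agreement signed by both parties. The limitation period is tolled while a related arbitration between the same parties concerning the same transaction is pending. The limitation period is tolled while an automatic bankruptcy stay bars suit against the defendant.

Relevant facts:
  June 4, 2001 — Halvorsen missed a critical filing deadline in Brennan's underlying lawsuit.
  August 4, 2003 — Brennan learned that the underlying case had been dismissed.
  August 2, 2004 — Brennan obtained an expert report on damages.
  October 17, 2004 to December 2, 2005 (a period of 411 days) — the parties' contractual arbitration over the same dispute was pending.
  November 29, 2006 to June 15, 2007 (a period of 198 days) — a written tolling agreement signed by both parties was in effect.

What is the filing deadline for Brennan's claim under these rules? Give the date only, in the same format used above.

April 4, 2008

Because discovery on August 4, 2003 post-dates the June 4, 2001 act, accrual under the later-of rule falls on August 4, 2003.
Adding the 3 years base period to August 4, 2003 gives a deadline of August 4, 2006, before any tolling.
The period was tolled for 411 days by the pending related arbitration (October 17, 2004 to December 2, 2005), pushing the deadline to September 19, 2007.
The written tolling agreement from November 29, 2006 to June 15, 2007 tolled the period for 198 days, extending the deadline to April 4, 2008.
Nothing else in the chronology tolls or restarts the period.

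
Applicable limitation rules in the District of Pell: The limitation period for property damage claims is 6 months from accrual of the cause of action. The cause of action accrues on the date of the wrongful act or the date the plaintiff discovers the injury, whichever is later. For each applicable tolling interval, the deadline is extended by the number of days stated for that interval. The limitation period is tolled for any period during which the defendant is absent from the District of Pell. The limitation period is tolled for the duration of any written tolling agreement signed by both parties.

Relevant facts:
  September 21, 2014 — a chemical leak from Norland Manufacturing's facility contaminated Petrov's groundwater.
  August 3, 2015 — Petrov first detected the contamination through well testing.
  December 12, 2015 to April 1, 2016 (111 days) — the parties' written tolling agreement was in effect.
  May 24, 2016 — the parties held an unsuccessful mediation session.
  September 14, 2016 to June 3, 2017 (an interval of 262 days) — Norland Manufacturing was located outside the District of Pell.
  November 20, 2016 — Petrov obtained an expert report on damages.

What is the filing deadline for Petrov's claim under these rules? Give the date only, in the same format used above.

May 24, 2016

Taking the later of the act (September 21, 2014) and discovery (August 3, 2015), the claim accrued on August 3, 2015.
Adding the 6 months base period to August 3, 2015 gives a deadline of February 3, 2016, before any tolling.
Because the written tolling agreement ran from December 12, 2015 to April 1, 2016, the deadline is extended by 111 days to May 24, 2016.
The defendant's absence from the jurisdiction from September 14, 2016 to June 3, 2017 began after the period had already run on May 24, 2016, so it has no tolling effect.
None of the other events listed affects the running of the period under the stated rules.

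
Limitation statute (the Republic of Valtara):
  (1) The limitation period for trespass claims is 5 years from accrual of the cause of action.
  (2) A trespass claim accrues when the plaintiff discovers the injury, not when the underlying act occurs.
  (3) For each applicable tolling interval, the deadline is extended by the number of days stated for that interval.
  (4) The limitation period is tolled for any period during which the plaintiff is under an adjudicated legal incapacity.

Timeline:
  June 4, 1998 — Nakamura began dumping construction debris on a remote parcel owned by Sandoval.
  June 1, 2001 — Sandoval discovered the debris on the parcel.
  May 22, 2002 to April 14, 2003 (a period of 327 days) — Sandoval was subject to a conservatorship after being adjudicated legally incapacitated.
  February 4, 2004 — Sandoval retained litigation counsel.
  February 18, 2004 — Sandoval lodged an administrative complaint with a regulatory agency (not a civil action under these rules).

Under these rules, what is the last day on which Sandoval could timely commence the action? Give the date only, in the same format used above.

Accrual is tied to discovery, so the period began on June 1, 2001 rather than on June 4, 1998 when the act occurred.
Adding the 5 years base period to June 1, 2001 gives a deadline of June 1, 2006, before any tolling.
Because the plaintiff's legal incapacity ran from May 22, 2002 to April 14, 2003, the deadline is extended by 327 days to April 24, 2007.
None of the other events listed affects the running of the period under the stated rules.

April 24, 2007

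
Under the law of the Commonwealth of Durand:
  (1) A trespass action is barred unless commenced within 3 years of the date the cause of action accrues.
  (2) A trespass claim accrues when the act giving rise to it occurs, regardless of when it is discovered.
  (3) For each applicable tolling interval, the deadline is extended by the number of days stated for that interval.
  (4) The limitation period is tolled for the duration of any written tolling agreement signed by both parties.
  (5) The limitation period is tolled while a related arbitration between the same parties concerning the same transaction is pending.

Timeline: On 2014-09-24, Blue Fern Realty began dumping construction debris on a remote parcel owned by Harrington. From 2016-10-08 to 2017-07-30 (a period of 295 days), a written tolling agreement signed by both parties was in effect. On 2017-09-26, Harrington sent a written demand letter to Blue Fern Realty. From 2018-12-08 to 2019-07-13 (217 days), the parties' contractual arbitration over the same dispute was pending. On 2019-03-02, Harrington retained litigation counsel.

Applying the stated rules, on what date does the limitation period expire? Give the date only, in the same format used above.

The claim accrued on 2014-09-24, when the wrongful act occurred.
The untolled deadline — 3 years after 2014-09-24 — is 2017-09-24.
Because the written tolling agreement ran from 2016-10-08 to 2017-07-30, the deadline is extended by 295 days to 2018-07-16.
By the time the pending related arbitration began on 2018-12-08, the limitation period had already expired on 2018-07-16; that interval cannot revive it.
Nothing else in the chronology tolls or restarts the period.

2018-07-16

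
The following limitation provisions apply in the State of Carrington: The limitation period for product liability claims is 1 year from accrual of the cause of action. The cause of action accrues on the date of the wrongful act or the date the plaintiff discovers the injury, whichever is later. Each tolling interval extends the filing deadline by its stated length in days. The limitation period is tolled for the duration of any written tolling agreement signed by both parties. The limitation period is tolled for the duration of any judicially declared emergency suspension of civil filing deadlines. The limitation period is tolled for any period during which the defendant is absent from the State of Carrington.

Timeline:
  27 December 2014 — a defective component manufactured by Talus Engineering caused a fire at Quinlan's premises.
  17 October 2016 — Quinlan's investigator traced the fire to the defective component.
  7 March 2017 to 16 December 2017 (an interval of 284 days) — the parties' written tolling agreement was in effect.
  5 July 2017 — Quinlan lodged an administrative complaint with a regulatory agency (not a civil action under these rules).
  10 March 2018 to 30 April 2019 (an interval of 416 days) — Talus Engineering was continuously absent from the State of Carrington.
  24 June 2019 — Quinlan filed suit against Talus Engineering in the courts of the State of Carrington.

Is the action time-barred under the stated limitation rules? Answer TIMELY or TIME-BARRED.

TIMELY

Taking the later of the act (27 December 2014) and discovery (17 October 2016), the claim accrued on 17 October 2016.
Adding the 1 year base period to 17 October 2016 gives a deadline of 17 October 2017, before any tolling.
Because the written tolling agreement ran from 7 March 2017 to 16 December 2017, the deadline is extended by 284 days to 28 July 2018.
Because the defendant's absence from the jurisdiction ran from 10 March 2018 to 30 April 2019, the deadline is extended by 416 days to 17 September 2019.
Nothing else in the chronology tolls or restarts the period.
Filing on 24 June 2019 beat the 17 September 2019 deadline — the action is timely.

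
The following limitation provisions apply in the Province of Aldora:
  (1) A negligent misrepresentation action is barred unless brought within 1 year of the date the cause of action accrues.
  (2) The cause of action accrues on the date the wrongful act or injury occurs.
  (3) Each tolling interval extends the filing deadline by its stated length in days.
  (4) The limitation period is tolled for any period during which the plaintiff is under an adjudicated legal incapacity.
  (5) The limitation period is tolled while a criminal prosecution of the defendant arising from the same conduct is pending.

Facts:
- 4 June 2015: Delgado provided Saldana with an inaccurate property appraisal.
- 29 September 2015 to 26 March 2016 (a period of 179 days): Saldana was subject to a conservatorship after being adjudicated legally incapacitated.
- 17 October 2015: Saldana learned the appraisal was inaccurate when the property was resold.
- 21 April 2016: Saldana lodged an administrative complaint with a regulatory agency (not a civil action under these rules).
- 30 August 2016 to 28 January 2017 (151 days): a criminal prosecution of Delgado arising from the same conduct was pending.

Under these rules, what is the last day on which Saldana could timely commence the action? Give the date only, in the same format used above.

Accrual is governed by the date of the act, so the period began to run on 4 June 2015; the later discovery on 17 October 2015 is irrelevant under the stated rule.
Adding the 1 year base period to 4 June 2015 gives a deadline of 4 June 2016, before any tolling.
The period was tolled for 179 days by the plaintiff's legal incapacity (29 September 2015 to 26 March 2016), pushing the deadline to 30 November 2016.
The pending criminal prosecution from 30 August 2016 to 28 January 2017 tolled the period for 151 days, extending the deadline to 30 April 2017.
The other events in the timeline have no effect on the limitation period under the stated rules.

30 April 2017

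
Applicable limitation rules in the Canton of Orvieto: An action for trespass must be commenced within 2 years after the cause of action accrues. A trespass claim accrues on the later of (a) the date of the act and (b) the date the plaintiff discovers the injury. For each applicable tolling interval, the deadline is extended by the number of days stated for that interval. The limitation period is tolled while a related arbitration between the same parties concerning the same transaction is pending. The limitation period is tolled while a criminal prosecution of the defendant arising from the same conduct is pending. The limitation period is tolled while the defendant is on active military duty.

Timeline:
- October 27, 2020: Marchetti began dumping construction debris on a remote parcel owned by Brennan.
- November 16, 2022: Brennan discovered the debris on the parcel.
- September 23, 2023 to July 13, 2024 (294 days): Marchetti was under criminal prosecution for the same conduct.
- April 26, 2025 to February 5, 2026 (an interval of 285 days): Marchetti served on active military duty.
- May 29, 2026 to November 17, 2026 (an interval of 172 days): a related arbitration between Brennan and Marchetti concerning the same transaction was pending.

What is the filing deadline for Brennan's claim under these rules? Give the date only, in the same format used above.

December 7, 2026

Taking the later of the act (October 27, 2020) and discovery (November 16, 2022), the claim accrued on November 16, 2022.
Adding the 2 years base period to November 16, 2022 gives a deadline of November 16, 2024, before any tolling.
The period was tolled for 294 days by the pending criminal prosecution (September 23, 2023 to July 13, 2024), pushing the deadline to September 6, 2025.
The period was tolled for 285 days by the defendant's active military service (April 26, 2025 to February 5, 2026), pushing the deadline to June 18, 2026.
The period was tolled for 172 days by the pending related arbitration (May 29, 2026 to November 17, 2026), pushing the deadline to December 7, 2026.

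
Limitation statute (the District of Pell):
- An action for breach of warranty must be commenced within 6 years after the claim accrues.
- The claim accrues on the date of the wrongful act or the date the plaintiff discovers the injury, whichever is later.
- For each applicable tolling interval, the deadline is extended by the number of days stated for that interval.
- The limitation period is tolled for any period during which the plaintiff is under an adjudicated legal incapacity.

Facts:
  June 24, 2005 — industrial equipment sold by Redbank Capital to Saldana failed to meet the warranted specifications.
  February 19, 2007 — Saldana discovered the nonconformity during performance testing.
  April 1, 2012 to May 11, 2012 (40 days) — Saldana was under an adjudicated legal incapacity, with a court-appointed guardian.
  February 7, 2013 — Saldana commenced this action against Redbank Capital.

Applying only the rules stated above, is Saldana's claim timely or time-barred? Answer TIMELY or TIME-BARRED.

TIMELY

The claim accrued on February 19, 2007 — the later of the June 24, 2005 act and the February 19, 2007 discovery.
Adding the 6 years base period to February 19, 2007 gives a deadline of February 19, 2013, before any tolling.
Because the plaintiff's legal incapacity ran from April 1, 2012 to May 11, 2012, the deadline is extended by 40 days to March 31, 2013.
Filing on February 7, 2013 beat the March 31, 2013 deadline — the action is timely.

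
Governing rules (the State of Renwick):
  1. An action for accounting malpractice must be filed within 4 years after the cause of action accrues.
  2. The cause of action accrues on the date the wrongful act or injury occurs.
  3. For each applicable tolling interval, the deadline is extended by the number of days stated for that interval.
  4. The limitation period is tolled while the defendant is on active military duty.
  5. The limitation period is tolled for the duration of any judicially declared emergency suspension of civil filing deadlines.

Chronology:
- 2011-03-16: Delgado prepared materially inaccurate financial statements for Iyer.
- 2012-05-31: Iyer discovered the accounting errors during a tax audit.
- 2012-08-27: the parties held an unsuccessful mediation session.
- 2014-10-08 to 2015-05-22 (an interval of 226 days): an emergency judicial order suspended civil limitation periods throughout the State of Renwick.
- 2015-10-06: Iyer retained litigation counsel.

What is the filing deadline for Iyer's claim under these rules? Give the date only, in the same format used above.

2015-10-28

The claim accrued on 2011-03-16, when the wrongful act occurred; under the stated occurrence rule the 2012-05-31 discovery does not delay accrual.
Adding the 4 years base period to 2011-03-16 gives a deadline of 2015-03-16, before any tolling.
The period was tolled for 226 days by the emergency suspension of filing deadlines (2014-10-08 to 2015-05-22), pushing the deadline to 2015-10-28.
None of the other events listed affects the running of the period under the stated rules.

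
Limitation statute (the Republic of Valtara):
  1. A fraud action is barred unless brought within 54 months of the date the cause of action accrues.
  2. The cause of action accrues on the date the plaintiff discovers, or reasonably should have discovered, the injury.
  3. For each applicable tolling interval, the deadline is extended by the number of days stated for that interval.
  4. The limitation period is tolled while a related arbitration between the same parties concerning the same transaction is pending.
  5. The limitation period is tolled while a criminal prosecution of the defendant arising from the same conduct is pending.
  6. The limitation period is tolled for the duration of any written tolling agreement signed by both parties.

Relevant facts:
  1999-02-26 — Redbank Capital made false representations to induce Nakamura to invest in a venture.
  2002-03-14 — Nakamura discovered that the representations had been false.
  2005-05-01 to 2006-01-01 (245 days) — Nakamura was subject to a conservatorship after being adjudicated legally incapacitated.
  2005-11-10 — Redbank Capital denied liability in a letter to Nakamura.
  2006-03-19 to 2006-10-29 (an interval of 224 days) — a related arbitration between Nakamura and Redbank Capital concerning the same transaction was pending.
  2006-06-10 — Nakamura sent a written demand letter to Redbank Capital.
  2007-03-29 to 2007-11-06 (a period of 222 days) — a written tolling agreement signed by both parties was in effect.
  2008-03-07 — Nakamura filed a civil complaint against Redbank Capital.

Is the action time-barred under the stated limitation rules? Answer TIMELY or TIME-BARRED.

TIME-BARRED

Under the discovery rule, the claim accrued on 2002-03-14, when Nakamura discovered the injury — not on the 1999-02-26 date of the underlying act.
54 months from 2002-03-14 is 2006-09-14.
The period was tolled for 224 days by the pending related arbitration (2006-03-19 to 2006-10-29), pushing the deadline to 2007-04-26.
The written tolling agreement from 2007-03-29 to 2007-11-06 tolled the period for 222 days, extending the deadline to 2007-12-04.
No stated provision tolls the period for the plaintiff's incapacity, so the interval from 2005-05-01 to 2006-01-01 has no effect on the deadline.
The other events in the timeline have no effect on the limitation period under the stated rules.
The 2008-03-07 filing falls after the 2007-12-04 deadline; the claim is time-barred.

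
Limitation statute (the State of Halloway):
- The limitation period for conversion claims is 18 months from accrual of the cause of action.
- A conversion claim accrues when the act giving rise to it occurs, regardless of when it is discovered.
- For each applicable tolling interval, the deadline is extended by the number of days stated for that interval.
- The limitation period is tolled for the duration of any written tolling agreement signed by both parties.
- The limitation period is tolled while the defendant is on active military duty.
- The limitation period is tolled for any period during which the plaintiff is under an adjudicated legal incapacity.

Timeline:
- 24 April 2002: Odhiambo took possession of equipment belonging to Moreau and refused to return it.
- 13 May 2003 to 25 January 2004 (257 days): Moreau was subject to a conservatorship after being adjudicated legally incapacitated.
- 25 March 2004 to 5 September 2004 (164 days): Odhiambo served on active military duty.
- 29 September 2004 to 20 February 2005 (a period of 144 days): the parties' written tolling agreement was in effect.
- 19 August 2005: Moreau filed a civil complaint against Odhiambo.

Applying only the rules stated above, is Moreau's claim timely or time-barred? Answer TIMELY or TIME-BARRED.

The claim accrued on 24 April 2002, when the wrongful act occurred.
Adding the 18 months base period to 24 April 2002 gives a deadline of 24 October 2003, before any tolling.
The period was tolled for 257 days by the plaintiff's legal incapacity (13 May 2003 to 25 January 2004), pushing the deadline to 7 July 2004.
The period was tolled for 164 days by the defendant's active military service (25 March 2004 to 5 September 2004), pushing the deadline to 18 December 2004.
Because the written tolling agreement ran from 29 September 2004 to 20 February 2005, the deadline is extended by 144 days to 11 May 2005.
Filing on 19 August 2005 missed the 11 May 2005 deadline — the action is time-barred.

TIME-BARRED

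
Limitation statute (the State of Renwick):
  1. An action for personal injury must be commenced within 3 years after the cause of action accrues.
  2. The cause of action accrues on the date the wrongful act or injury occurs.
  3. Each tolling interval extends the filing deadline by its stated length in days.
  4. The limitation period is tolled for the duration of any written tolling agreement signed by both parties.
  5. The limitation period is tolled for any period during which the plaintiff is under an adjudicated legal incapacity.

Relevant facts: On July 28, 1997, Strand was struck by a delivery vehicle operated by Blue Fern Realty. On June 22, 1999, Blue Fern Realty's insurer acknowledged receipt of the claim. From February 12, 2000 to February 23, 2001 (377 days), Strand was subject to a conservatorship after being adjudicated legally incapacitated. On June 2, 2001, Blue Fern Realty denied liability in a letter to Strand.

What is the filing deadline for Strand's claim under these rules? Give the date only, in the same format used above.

August 9, 2001

The cause of action accrued on July 28, 1997, the date of the act.
The untolled deadline — 3 years after July 28, 1997 — is July 28, 2000.
The plaintiff's legal incapacity from February 12, 2000 to February 23, 2001 tolled the period for 377 days, extending the deadline to August 9, 2001.
Nothing else in the chronology tolls or restarts the period.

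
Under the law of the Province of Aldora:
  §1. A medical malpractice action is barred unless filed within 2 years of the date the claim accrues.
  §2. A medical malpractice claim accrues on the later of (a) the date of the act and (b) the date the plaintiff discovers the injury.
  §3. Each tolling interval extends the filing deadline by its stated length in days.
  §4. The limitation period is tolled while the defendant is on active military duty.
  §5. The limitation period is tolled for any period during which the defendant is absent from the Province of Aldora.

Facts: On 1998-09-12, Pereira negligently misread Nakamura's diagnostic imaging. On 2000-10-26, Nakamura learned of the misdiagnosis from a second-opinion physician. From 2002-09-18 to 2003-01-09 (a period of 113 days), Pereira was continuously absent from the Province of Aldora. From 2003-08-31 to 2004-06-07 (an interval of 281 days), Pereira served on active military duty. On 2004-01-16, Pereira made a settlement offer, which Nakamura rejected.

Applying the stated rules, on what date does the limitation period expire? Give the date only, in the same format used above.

Because discovery on 2000-10-26 post-dates the 1998-09-12 act, accrual under the later-of rule falls on 2000-10-26.
The untolled deadline — 2 years after 2000-10-26 — is 2002-10-26.
Because the defendant's absence from the jurisdiction ran from 2002-09-18 to 2003-01-09, the deadline is extended by 113 days to 2003-02-16.
The defendant's active military service starting 2003-08-31 came too late — the period had run on 2003-02-16 — and so does not extend the deadline.
Nothing else in the chronology tolls or restarts the period.

2003-02-16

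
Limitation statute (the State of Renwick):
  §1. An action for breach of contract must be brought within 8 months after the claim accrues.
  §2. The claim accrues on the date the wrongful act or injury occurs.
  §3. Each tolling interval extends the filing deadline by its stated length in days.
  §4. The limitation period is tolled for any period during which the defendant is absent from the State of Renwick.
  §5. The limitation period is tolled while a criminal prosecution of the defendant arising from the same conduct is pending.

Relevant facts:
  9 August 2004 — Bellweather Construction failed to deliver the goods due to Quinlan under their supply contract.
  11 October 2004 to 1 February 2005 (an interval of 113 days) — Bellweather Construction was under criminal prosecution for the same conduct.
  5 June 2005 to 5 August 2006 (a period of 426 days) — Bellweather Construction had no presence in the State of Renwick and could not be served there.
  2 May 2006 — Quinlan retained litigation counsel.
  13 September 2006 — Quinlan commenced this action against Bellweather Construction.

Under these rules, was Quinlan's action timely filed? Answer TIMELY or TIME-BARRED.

The claim accrued on 9 August 2004, when the wrongful act occurred.
The untolled deadline — 8 months after 9 August 2004 — is 9 April 2005.
The pending criminal prosecution from 11 October 2004 to 1 February 2005 tolled the period for 113 days, extending the deadline to 31 July 2005.
Because the defendant's absence from the jurisdiction ran from 5 June 2005 to 5 August 2006, the deadline is extended by 426 days to 30 September 2006.
None of the other events listed affects the running of the period under the stated rules.
Filing on 13 September 2006 beat the 30 September 2006 deadline — the action is timely.

TIMELY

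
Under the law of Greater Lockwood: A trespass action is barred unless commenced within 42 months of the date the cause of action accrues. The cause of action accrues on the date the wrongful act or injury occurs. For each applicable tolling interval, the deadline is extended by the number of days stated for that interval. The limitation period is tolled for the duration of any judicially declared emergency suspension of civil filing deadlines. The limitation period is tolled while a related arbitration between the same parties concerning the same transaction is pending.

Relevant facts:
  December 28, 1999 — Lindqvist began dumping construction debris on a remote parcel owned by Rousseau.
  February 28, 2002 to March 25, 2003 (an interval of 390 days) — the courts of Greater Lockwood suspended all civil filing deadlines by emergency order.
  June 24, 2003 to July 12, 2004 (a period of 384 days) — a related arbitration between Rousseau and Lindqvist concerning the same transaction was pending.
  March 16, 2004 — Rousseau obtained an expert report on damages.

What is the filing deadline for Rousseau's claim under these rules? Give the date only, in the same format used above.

August 10, 2005

The limitation period began to run on December 28, 1999.
The untolled deadline — 42 months after December 28, 1999 — is June 28, 2003.
The emergency suspension of filing deadlines from February 28, 2002 to March 25, 2003 tolled the period for 390 days, extending the deadline to July 22, 2004.
Because the pending related arbitration ran from June 24, 2003 to July 12, 2004, the deadline is extended by 384 days to August 10, 2005.
None of the other events listed affects the running of the period under the stated rules.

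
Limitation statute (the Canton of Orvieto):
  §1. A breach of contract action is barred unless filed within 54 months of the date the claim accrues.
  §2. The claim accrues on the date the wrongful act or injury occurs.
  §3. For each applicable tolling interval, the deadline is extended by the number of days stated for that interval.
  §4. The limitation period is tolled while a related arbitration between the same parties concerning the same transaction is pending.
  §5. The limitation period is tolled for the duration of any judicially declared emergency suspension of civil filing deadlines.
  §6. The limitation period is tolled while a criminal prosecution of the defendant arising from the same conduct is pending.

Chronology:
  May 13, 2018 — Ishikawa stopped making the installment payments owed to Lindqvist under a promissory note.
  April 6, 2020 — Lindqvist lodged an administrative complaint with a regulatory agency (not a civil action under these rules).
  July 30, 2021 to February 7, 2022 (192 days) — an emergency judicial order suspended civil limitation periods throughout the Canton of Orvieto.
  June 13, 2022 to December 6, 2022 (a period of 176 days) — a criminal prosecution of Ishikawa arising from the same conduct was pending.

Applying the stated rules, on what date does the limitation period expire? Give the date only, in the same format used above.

November 16, 2023

The claim accrued on May 13, 2018, when the wrongful act occurred.
The untolled deadline — 54 months after May 13, 2018 — is November 13, 2022.
Because the emergency suspension of filing deadlines ran from July 30, 2021 to February 7, 2022, the deadline is extended by 192 days to May 24, 2023.
The period was tolled for 176 days by the pending criminal prosecution (June 13, 2022 to December 6, 2022), pushing the deadline to November 16, 2023.
None of the other events listed affects the running of the period under the stated rules.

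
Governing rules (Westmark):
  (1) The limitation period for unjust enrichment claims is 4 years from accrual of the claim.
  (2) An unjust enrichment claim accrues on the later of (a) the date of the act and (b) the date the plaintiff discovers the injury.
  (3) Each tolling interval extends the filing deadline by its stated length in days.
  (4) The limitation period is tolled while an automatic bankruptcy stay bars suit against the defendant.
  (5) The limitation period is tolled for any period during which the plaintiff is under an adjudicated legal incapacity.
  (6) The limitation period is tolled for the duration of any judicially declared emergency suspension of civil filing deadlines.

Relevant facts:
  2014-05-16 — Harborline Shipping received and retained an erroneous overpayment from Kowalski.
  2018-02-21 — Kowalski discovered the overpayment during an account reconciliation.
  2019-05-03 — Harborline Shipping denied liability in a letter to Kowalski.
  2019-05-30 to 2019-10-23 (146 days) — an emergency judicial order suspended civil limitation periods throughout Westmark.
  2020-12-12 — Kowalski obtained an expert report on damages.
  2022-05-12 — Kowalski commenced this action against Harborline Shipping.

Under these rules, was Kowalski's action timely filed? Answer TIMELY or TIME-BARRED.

TIMELY

Because discovery on 2018-02-21 post-dates the 2014-05-16 act, accrual under the later-of rule falls on 2018-02-21.
Adding the 4 years base period to 2018-02-21 gives a deadline of 2022-02-21, before any tolling.
The emergency suspension of filing deadlines from 2019-05-30 to 2019-10-23 tolled the period for 146 days, extending the deadline to 2022-07-17.
None of the other events listed affects the running of the period under the stated rules.
The 2022-05-12 filing precedes the 2022-07-17 deadline; the claim is timely.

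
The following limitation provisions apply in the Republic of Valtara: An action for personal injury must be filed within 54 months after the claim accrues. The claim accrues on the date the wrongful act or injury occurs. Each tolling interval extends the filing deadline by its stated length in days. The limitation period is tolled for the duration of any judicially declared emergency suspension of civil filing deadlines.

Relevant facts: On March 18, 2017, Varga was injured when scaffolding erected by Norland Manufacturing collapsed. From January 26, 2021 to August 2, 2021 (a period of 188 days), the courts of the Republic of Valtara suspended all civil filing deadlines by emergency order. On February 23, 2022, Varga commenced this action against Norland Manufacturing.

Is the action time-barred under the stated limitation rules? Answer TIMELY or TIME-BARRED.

The limitation period began to run on March 18, 2017.
54 months from March 18, 2017 is September 18, 2021.
The emergency suspension of filing deadlines from January 26, 2021 to August 2, 2021 tolled the period for 188 days, extending the deadline to March 25, 2022.
Filing on February 23, 2022 beat the March 25, 2022 deadline — the action is timely.

TIMELY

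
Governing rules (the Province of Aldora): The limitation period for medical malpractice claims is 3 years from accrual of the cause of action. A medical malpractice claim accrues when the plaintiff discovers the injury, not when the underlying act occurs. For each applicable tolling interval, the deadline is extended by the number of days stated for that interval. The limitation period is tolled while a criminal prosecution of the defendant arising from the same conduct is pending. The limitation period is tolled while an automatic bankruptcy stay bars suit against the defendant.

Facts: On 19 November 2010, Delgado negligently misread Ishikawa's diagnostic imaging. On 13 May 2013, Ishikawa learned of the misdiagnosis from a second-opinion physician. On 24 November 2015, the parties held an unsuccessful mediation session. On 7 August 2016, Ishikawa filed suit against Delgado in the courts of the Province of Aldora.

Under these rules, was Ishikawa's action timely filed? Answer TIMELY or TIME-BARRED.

TIME-BARRED

Accrual is tied to discovery, so the period began on 13 May 2013 rather than on 19 November 2010 when the act occurred.
3 years from 13 May 2013 is 13 May 2016.
Nothing else in the chronology tolls or restarts the period.
Ishikawa filed on 7 August 2016, after the 13 May 2016 deadline, so the action is time-barred.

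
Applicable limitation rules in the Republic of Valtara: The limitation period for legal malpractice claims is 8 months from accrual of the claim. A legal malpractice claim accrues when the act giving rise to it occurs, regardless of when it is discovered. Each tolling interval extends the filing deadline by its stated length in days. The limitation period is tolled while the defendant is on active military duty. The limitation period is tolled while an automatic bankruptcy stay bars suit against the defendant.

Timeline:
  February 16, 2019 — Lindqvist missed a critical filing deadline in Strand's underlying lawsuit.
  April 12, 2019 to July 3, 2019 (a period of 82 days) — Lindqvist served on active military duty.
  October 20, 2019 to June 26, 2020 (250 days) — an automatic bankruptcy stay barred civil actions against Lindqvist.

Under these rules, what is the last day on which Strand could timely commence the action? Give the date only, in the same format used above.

September 12, 2020

The limitation period began to run on February 16, 2019.
8 months from February 16, 2019 is October 16, 2019.
The period was tolled for 82 days by the defendant's active military service (April 12, 2019 to July 3, 2019), pushing the deadline to January 6, 2020.
Because the automatic bankruptcy stay ran from October 20, 2019 to June 26, 2020, the deadline is extended by 250 days to September 12, 2020.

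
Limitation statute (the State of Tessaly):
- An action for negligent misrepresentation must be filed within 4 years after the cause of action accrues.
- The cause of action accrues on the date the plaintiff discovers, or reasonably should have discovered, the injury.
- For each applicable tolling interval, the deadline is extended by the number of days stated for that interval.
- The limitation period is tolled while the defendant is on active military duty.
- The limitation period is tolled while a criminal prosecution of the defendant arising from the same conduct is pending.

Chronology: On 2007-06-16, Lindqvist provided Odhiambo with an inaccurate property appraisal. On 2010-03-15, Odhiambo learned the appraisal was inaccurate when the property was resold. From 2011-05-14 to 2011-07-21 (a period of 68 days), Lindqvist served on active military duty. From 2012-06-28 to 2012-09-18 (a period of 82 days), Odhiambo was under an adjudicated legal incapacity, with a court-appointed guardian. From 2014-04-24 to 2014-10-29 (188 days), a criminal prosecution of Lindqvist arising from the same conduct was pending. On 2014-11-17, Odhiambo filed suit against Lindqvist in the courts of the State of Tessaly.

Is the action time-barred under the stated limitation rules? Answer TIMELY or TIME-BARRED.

The claim did not accrue until Odhiambo discovered the injury on 2010-03-15; the 2007-06-16 act date does not start the clock under the stated rule.
Adding the 4 years base period to 2010-03-15 gives a deadline of 2014-03-15, before any tolling.
The defendant's active military service from 2011-05-14 to 2011-07-21 tolled the period for 68 days, extending the deadline to 2014-05-22.
Because the pending criminal prosecution ran from 2014-04-24 to 2014-10-29, the deadline is extended by 188 days to 2014-11-26.
The plaintiff's legal incapacity from 2012-06-28 to 2012-09-18 does not toll the period, because no stated rule makes the plaintiff's incapacity a tolling event.
The 2014-11-17 filing precedes the 2014-11-26 deadline; the claim is timely.

TIMELY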